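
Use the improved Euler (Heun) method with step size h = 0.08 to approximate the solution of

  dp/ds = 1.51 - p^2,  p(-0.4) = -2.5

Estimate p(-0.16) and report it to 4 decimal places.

Heun: k1 = f(s_n, p_n); k2 = f(s_n + h, p_n + h·k1); p_{n+1} = p_n + (h/2)·(k1 + k2).
s=-0.400000, p=-2.500000:
  k1 = f(-0.400000, -2.500000) = -4.740000
  k2 = f(-0.320000, -2.879200) = -6.779793
  p ← -2.500000 + (0.08/2)·(-4.740000 + (-6.779793)) = -2.960792
s=-0.320000, p=-2.960792:
  k1 = f(-0.320000, -2.960792) = -7.256288
  k2 = f(-0.240000, -3.541295) = -11.030768
  p ← -2.960792 + (0.08/2)·(-7.256288 + (-11.030768)) = -3.692274
s=-0.240000, p=-3.692274:
  k1 = f(-0.240000, -3.692274) = -12.122887
  k2 = f(-0.160000, -4.662105) = -20.225222
  p ← -3.692274 + (0.08/2)·(-12.122887 + (-20.225222)) = -4.986198
p(-0.16) ≈ -4.9862

-4.9862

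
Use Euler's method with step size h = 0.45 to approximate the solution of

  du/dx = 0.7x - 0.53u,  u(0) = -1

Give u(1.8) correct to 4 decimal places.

0.3871

Euler: u_{n+1} = u_n + h·f(x_n, u_n).
x=0.000000, u=-1.000000: f=0.530000 → u ← -1.000000 + 0.45·0.530000 = -0.761500
x=0.450000, u=-0.761500: f=0.718595 → u ← -0.761500 + 0.45·0.718595 = -0.438132
x=0.900000, u=-0.438132: f=0.862210 → u ← -0.438132 + 0.45·0.862210 = -0.050138
x=1.350000, u=-0.050138: f=0.971573 → u ← -0.050138 + 0.45·0.971573 = 0.387070
u(1.8) ≈ 0.3871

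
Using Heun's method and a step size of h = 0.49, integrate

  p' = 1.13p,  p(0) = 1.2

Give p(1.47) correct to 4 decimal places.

Heun: k1 = f(s_n, p_n); k2 = f(s_n + h, p_n + h·k1); p_{n+1} = p_n + (h/2)·(k1 + k2).
s=0.000000, p=1.200000:
  k1 = f(0.000000, 1.200000) = 1.356000
  k2 = f(0.490000, 1.864440) = 2.106817
  p ← 1.200000 + (0.49/2)·(1.356000 + 2.106817) = 2.048390
s=0.490000, p=2.048390:
  k1 = f(0.490000, 2.048390) = 2.314681
  k2 = f(0.980000, 3.182584) = 3.596320
  p ← 2.048390 + (0.49/2)·(2.314681 + 3.596320) = 3.496585
s=0.980000, p=3.496585:
  k1 = f(0.980000, 3.496585) = 3.951141
  k2 = f(1.470000, 5.432645) = 6.138889
  p ← 3.496585 + (0.49/2)·(3.951141 + 6.138889) = 5.968643
p(1.47) ≈ 5.9686

5.9686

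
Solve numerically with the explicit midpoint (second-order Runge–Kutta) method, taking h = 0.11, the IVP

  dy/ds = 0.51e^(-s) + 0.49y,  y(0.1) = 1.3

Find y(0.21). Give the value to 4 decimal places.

1.4214

Midpoint: k1 = f(s_n, y_n); k2 = f(s_n + h/2, y_n + (h/2)·k1); y_{n+1} = y_n + h·k2.
s=0.100000, y=1.300000:
  k1 = f(0.100000, 1.300000) = 1.098467
  k2 = f(0.155000, 1.360416) = 1.103375
  y ← 1.300000 + 0.11·1.103375 = 1.421371
y(0.21) ≈ 1.4214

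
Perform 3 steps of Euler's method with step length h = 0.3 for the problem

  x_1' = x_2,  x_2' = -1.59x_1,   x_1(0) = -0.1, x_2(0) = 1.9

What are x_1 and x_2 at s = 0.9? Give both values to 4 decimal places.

1.5714, 1.2206

Euler on (x_1,x_2): x_1_{n+1} = x_1_n + h·x_1', x_2_{n+1} = x_2_n + h·x_2'.
0.000000: (-0.100000, 1.900000); f=(1.900000, 0.159000) → (0.470000, 1.947700)
0.300000: (0.470000, 1.947700); f=(1.947700, -0.747300) → (1.054310, 1.723510)
0.600000: (1.054310, 1.723510); f=(1.723510, -1.676353) → (1.571363, 1.220604)
(x_1(0.9), x_2(0.9)) ≈ (1.5714, 1.2206)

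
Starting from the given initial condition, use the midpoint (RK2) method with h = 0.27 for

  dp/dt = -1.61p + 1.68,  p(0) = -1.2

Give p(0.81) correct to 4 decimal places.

0.3991

Midpoint: k1 = f(t_n, p_n); k2 = f(t_n + h/2, p_n + (h/2)·k1); p_{n+1} = p_n + h·k2.
t=0.000000, p=-1.200000:
  k1 = f(0.000000, -1.200000) = 3.612000
  k2 = f(0.135000, -0.712380) = 2.826932
  p ← -1.200000 + 0.27·2.826932 = -0.436728
t=0.270000, p=-0.436728:
  k1 = f(0.270000, -0.436728) = 2.383133
  k2 = f(0.405000, -0.115005) = 1.865159
  p ← -0.436728 + 0.27·1.865159 = 0.066864
t=0.540000, p=0.066864:
  k1 = f(0.540000, 0.066864) = 1.572348
  k2 = f(0.675000, 0.279131) = 1.230598
  p ← 0.066864 + 0.27·1.230598 = 0.399126
p(0.81) ≈ 0.3991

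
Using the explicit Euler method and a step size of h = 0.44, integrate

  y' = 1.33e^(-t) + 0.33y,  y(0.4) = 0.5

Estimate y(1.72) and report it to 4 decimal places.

Euler: y_{n+1} = y_n + h·f(t_n, y_n).
t=0.400000, y=0.500000: f=1.056526 → y ← 0.500000 + 0.44·1.056526 = 0.964871
t=0.840000, y=0.964871: f=0.892583 → y ← 0.964871 + 0.44·0.892583 = 1.357608
t=1.280000, y=1.357608: f=0.817800 → y ← 1.357608 + 0.44·0.817800 = 1.717440
y(1.72) ≈ 1.7174

1.7174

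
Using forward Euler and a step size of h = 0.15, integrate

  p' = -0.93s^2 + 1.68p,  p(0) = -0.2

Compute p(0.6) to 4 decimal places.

Euler: p_{n+1} = p_n + h·f(s_n, p_n).
s=0.000000, p=-0.200000: f=-0.336000 → p ← -0.200000 + 0.15·(-0.336000) = -0.250400
s=0.150000, p=-0.250400: f=-0.441597 → p ← -0.250400 + 0.15·(-0.441597) = -0.316640
s=0.300000, p=-0.316640: f=-0.615654 → p ← -0.316640 + 0.15·(-0.615654) = -0.408988
s=0.450000, p=-0.408988: f=-0.875424 → p ← -0.408988 + 0.15·(-0.875424) = -0.540301
p(0.6) ≈ -0.5403

-0.5403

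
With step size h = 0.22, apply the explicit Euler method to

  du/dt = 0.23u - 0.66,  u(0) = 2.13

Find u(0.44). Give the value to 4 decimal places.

2.0533

Euler: u_{n+1} = u_n + h·f(t_n, u_n).
t=0.000000, u=2.130000: f=-0.170100 → u ← 2.130000 + 0.22·(-0.170100) = 2.092578
t=0.220000, u=2.092578: f=-0.178707 → u ← 2.092578 + 0.22·(-0.178707) = 2.053262
u(0.44) ≈ 2.0533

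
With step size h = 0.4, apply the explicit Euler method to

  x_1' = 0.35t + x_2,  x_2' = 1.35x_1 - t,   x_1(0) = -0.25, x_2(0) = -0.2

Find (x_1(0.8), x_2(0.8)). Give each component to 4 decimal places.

Euler on (x_1,x_2): x_1_{n+1} = x_1_n + h·x_1', x_2_{n+1} = x_2_n + h·x_2'.
0.000000: (-0.250000, -0.200000); f=(-0.200000, -0.337500) → (-0.330000, -0.335000)
0.400000: (-0.330000, -0.335000); f=(-0.195000, -0.845500) → (-0.408000, -0.673200)
(x_1(0.8), x_2(0.8)) ≈ (-0.4080, -0.6732)

-0.4080, -0.6732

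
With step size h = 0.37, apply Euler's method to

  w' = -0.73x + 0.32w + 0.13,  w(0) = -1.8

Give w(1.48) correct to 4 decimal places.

Euler: w_{n+1} = w_n + h·f(x_n, w_n).
x=0.000000, w=-1.800000: f=-0.446000 → w ← -1.800000 + 0.37·(-0.446000) = -1.965020
x=0.370000, w=-1.965020: f=-0.768906 → w ← -1.965020 + 0.37·(-0.768906) = -2.249515
x=0.740000, w=-2.249515: f=-1.130045 → w ← -2.249515 + 0.37·(-1.130045) = -2.667632
x=1.110000, w=-2.667632: f=-1.533942 → w ← -2.667632 + 0.37·(-1.533942) = -3.235191
w(1.48) ≈ -3.2352

-3.2352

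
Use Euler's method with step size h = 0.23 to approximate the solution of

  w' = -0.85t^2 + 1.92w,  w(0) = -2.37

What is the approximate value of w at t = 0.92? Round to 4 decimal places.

-10.4101

Euler: w_{n+1} = w_n + h·f(t_n, w_n).
t=0.000000, w=-2.370000: f=-4.550400 → w ← -2.370000 + 0.23·(-4.550400) = -3.416592
t=0.230000, w=-3.416592: f=-6.604822 → w ← -3.416592 + 0.23·(-6.604822) = -4.935701
t=0.460000, w=-4.935701: f=-9.656406 → w ← -4.935701 + 0.23·(-9.656406) = -7.156674
t=0.690000, w=-7.156674: f=-14.145500 → w ← -7.156674 + 0.23·(-14.145500) = -10.410139
w(0.92) ≈ -10.4101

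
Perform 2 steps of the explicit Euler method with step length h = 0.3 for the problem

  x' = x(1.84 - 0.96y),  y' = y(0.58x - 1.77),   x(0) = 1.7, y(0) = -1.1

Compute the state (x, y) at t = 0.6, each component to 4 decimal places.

5.7004, -0.8596

Euler on (x,y): x_{n+1} = x_n + h·x', y_{n+1} = y_n + h·y'.
0.000000: (1.700000, -1.100000); f=(4.923200, 0.862400) → (3.176960, -0.841280)
0.300000: (3.176960, -0.841280); f=(8.411411, -0.061108) → (5.700383, -0.859612)
(x(0.6), y(0.6)) ≈ (5.7004, -0.8596)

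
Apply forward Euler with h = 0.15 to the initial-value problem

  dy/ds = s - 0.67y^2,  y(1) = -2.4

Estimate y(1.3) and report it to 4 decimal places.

Euler: y_{n+1} = y_n + h·f(s_n, y_n).
s=1.000000, y=-2.400000: f=-2.859200 → y ← -2.400000 + 0.15·(-2.859200) = -2.828880
s=1.150000, y=-2.828880: f=-4.211717 → y ← -2.828880 + 0.15·(-4.211717) = -3.460637
y(1.3) ≈ -3.4606

-3.4606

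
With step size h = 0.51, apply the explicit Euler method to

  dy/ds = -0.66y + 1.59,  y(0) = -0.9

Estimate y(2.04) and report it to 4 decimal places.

1.7682

Euler: y_{n+1} = y_n + h·f(s_n, y_n).
s=0.000000, y=-0.900000: f=2.184000 → y ← -0.900000 + 0.51·2.184000 = 0.213840
s=0.510000, y=0.213840: f=1.448866 → y ← 0.213840 + 0.51·1.448866 = 0.952761
s=1.020000, y=0.952761: f=0.961177 → y ← 0.952761 + 0.51·0.961177 = 1.442962
s=1.530000, y=1.442962: f=0.637645 → y ← 1.442962 + 0.51·0.637645 = 1.768161
y(2.04) ≈ 1.7682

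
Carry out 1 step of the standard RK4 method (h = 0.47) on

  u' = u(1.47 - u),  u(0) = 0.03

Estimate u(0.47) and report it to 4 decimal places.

RK4: k1 = f(x_n, u_n); k2 = f(x_n + h/2, u_n + (h/2)·k1); k3 = f(x_n + h/2, u_n + (h/2)·k2); k4 = f(x_n + h, u_n + h·k3); u_{n+1} = u_n + (h/6)·(k1 + 2k2 + 2k3 + k4).
x=0.000000, u=0.030000:
  k1 = f(0.000000, 0.030000) = 0.043200
  k2 = f(0.235000, 0.040152) = 0.057411
  k3 = f(0.235000, 0.043492) = 0.062041
  k4 = f(0.470000, 0.059159) = 0.083464
  u ← 0.030000 + (0.47/6)·(k1 + 2k2 + 2k3 + k4) = 0.058636
u(0.47) ≈ 0.0586

0.0586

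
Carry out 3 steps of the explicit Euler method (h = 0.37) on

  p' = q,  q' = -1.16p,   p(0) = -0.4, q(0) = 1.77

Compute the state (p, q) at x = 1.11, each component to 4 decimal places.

1.6513, 1.4145

Euler on (p,q): p_{n+1} = p_n + h·p', q_{n+1} = q_n + h·q'.
0.000000: (-0.400000, 1.770000); f=(1.770000, 0.464000) → (0.254900, 1.941680)
0.370000: (0.254900, 1.941680); f=(1.941680, -0.295684) → (0.973322, 1.832277)
0.740000: (0.973322, 1.832277); f=(1.832277, -1.129053) → (1.651264, 1.414527)
(p(1.11), q(1.11)) ≈ (1.6513, 1.4145)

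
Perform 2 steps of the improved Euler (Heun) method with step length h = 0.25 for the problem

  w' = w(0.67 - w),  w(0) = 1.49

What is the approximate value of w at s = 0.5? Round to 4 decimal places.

1.1135

Heun: k1 = f(s_n, w_n); k2 = f(s_n + h, w_n + h·k1); w_{n+1} = w_n + (h/2)·(k1 + k2).
s=0.000000, w=1.490000:
  k1 = f(0.000000, 1.490000) = -1.221800
  k2 = f(0.250000, 1.184550) = -0.609510
  w ← 1.490000 + (0.25/2)·(-1.221800 + (-0.609510)) = 1.261086
s=0.250000, w=1.261086:
  k1 = f(0.250000, 1.261086) = -0.745411
  k2 = f(0.500000, 1.074734) = -0.434981
  w ← 1.261086 + (0.25/2)·(-0.745411 + (-0.434981)) = 1.113537
w(0.5) ≈ 1.1135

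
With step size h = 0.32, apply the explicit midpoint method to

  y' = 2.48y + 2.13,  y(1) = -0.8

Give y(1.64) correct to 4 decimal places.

Midpoint: k1 = f(s_n, y_n); k2 = f(s_n + h/2, y_n + (h/2)·k1); y_{n+1} = y_n + h·k2.
s=1.000000, y=-0.800000:
  k1 = f(1.000000, -0.800000) = 0.146000
  k2 = f(1.160000, -0.776640) = 0.203933
  y ← -0.800000 + 0.32·0.203933 = -0.734742
s=1.320000, y=-0.734742:
  k1 = f(1.320000, -0.734742) = 0.307841
  k2 = f(1.480000, -0.685487) = 0.429992
  y ← -0.734742 + 0.32·0.429992 = -0.597144
y(1.64) ≈ -0.5971

-0.5971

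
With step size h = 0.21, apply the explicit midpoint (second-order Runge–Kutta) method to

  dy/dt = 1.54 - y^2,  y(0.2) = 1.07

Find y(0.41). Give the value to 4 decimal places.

Midpoint: k1 = f(t_n, y_n); k2 = f(t_n + h/2, y_n + (h/2)·k1); y_{n+1} = y_n + h·k2.
t=0.200000, y=1.070000:
  k1 = f(0.200000, 1.070000) = 0.395100
  k2 = f(0.305000, 1.111486) = 0.304600
  y ← 1.070000 + 0.21·0.304600 = 1.133966
y(0.41) ≈ 1.1340

1.1340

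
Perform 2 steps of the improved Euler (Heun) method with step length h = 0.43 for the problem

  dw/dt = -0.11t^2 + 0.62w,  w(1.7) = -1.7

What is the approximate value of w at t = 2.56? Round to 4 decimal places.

Heun: k1 = f(t_n, w_n); k2 = f(t_n + h, w_n + h·k1); w_{n+1} = w_n + (h/2)·(k1 + k2).
t=1.700000, w=-1.700000:
  k1 = f(1.700000, -1.700000) = -1.371900
  k2 = f(2.130000, -2.289917) = -1.918808
  w ← -1.700000 + (0.43/2)·(-1.371900 + (-1.918808)) = -2.407502
t=2.130000, w=-2.407502:
  k1 = f(2.130000, -2.407502) = -1.991710
  k2 = f(2.560000, -3.263938) = -2.744537
  w ← -2.407502 + (0.43/2)·(-1.991710 + (-2.744537)) = -3.425795
w(2.56) ≈ -3.4258

-3.4258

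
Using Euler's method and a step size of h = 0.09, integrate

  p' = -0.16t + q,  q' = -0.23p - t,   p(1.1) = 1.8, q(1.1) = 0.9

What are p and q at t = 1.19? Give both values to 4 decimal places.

Euler on (p,q): p_{n+1} = p_n + h·p', q_{n+1} = q_n + h·q'.
1.100000: (1.800000, 0.900000); f=(0.724000, -1.514000) → (1.865160, 0.763740)
(p(1.19), q(1.19)) ≈ (1.8652, 0.7637)

1.8652, 0.7637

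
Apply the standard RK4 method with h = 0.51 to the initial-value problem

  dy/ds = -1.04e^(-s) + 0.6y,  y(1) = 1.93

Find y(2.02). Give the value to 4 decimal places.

RK4: k1 = f(s_n, y_n); k2 = f(s_n + h/2, y_n + (h/2)·k1); k3 = f(s_n + h/2, y_n + (h/2)·k2); k4 = f(s_n + h, y_n + h·k3); y_{n+1} = y_n + (h/6)·(k1 + 2k2 + 2k3 + k4).
s=1.000000, y=1.930000:
  k1 = f(1.000000, 1.930000) = 0.775405
  k2 = f(1.255000, 2.127728) = 0.980158
  k3 = f(1.255000, 2.179940) = 1.011485
  k4 = f(1.510000, 2.445858) = 1.237768
  y ← 1.930000 + (0.51/6)·(k1 + 2k2 + 2k3 + k4) = 2.439699
s=1.510000, y=2.439699:
  k1 = f(1.510000, 2.439699) = 1.234073
  k2 = f(1.765000, 2.754388) = 1.474598
  k3 = f(1.765000, 2.815722) = 1.511399
  k4 = f(2.020000, 3.210513) = 1.788346
  y ← 2.439699 + (0.51/6)·(k1 + 2k2 + 2k3 + k4) = 3.204224
y(2.02) ≈ 3.2042

3.2042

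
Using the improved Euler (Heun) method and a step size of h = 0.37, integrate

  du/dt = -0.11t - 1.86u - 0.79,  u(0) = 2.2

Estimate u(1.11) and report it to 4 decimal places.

Heun: k1 = f(t_n, u_n); k2 = f(t_n + h, u_n + h·k1); u_{n+1} = u_n + (h/2)·(k1 + k2).
t=0.000000, u=2.200000:
  k1 = f(0.000000, 2.200000) = -4.882000
  k2 = f(0.370000, 0.393660) = -1.562908
  u ← 2.200000 + (0.37/2)·(-4.882000 + (-1.562908)) = 1.007692
t=0.370000, u=1.007692:
  k1 = f(0.370000, 1.007692) = -2.705007
  k2 = f(0.740000, 0.006839) = -0.884121
  u ← 1.007692 + (0.37/2)·(-2.705007 + (-0.884121)) = 0.343703
t=0.740000, u=0.343703:
  k1 = f(0.740000, 0.343703) = -1.510688
  k2 = f(1.110000, -0.215251) = -0.511733
  u ← 0.343703 + (0.37/2)·(-1.510688 + (-0.511733)) = -0.030445
u(1.11) ≈ -0.0304

-0.0304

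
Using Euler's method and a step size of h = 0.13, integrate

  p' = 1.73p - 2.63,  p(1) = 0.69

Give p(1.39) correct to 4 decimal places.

-0.0056

Euler: p_{n+1} = p_n + h·f(t_n, p_n).
t=1.000000, p=0.690000: f=-1.436300 → p ← 0.690000 + 0.13·(-1.436300) = 0.503281
t=1.130000, p=0.503281: f=-1.759324 → p ← 0.503281 + 0.13·(-1.759324) = 0.274569
t=1.260000, p=0.274569: f=-2.154996 → p ← 0.274569 + 0.13·(-2.154996) = -0.005581
p(1.39) ≈ -0.0056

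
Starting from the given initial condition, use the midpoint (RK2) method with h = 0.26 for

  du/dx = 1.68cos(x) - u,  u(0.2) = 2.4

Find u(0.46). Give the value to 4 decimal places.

2.2147

Midpoint: k1 = f(x_n, u_n); k2 = f(x_n + h/2, u_n + (h/2)·k1); u_{n+1} = u_n + h·k2.
x=0.200000, u=2.400000:
  k1 = f(0.200000, 2.400000) = -0.753488
  k2 = f(0.330000, 2.302047) = -0.712695
  u ← 2.400000 + 0.26·(-0.712695) = 2.214699
u(0.46) ≈ 2.2147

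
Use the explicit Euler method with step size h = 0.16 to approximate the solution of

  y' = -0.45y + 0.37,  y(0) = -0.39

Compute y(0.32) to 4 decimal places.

Euler: y_{n+1} = y_n + h·f(x_n, y_n).
x=0.000000, y=-0.390000: f=0.545500 → y ← -0.390000 + 0.16·0.545500 = -0.302720
x=0.160000, y=-0.302720: f=0.506224 → y ← -0.302720 + 0.16·0.506224 = -0.221724
y(0.32) ≈ -0.2217

-0.2217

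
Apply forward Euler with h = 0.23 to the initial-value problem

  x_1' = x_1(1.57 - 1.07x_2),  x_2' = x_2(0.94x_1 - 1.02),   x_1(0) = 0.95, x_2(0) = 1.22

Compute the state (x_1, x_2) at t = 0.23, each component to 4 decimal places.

1.0078, 1.1844

Euler on (x_1,x_2): x_1_{n+1} = x_1_n + h·x_1', x_2_{n+1} = x_2_n + h·x_2'.
0.000000: (0.950000, 1.220000); f=(0.251370, -0.154940) → (1.007815, 1.184364)
(x_1(0.23), x_2(0.23)) ≈ (1.0078, 1.1844)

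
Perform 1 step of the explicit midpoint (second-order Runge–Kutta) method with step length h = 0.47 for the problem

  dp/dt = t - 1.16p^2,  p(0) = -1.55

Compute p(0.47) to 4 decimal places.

-4.0901

Midpoint: k1 = f(t_n, p_n); k2 = f(t_n + h/2, p_n + (h/2)·k1); p_{n+1} = p_n + h·k2.
t=0.000000, p=-1.550000:
  k1 = f(0.000000, -1.550000) = -2.786900
  k2 = f(0.235000, -2.204922) = -5.404547
  p ← -1.550000 + 0.47·(-5.404547) = -4.090137
p(0.47) ≈ -4.0901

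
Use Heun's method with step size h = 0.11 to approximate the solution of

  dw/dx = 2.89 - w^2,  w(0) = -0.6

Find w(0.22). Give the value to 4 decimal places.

0.0051

Heun: k1 = f(x_n, w_n); k2 = f(x_n + h, w_n + h·k1); w_{n+1} = w_n + (h/2)·(k1 + k2).
x=0.000000, w=-0.600000:
  k1 = f(0.000000, -0.600000) = 2.530000
  k2 = f(0.110000, -0.321700) = 2.786509
  w ← -0.600000 + (0.11/2)·(2.530000 + 2.786509) = -0.307592
x=0.110000, w=-0.307592:
  k1 = f(0.110000, -0.307592) = 2.795387
  k2 = f(0.220000, -0.000099) = 2.890000
  w ← -0.307592 + (0.11/2)·(2.795387 + 2.890000) = 0.005104
w(0.22) ≈ 0.0051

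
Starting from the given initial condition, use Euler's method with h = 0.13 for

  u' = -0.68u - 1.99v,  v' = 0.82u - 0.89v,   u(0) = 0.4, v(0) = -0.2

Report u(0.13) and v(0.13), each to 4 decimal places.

Euler on (u,v): u_{n+1} = u_n + h·u', v_{n+1} = v_n + h·v'.
0.000000: (0.400000, -0.200000); f=(0.126000, 0.506000) → (0.416380, -0.134220)
(u(0.13), v(0.13)) ≈ (0.4164, -0.1342)

0.4164, -0.1342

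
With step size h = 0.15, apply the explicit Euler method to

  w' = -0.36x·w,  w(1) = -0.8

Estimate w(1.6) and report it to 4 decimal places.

-0.6083

Euler: w_{n+1} = w_n + h·f(x_n, w_n).
x=1.000000, w=-0.800000: f=0.288000 → w ← -0.800000 + 0.15·0.288000 = -0.756800
x=1.150000, w=-0.756800: f=0.313315 → w ← -0.756800 + 0.15·0.313315 = -0.709803
x=1.300000, w=-0.709803: f=0.332188 → w ← -0.709803 + 0.15·0.332188 = -0.659975
x=1.450000, w=-0.659975: f=0.344507 → w ← -0.659975 + 0.15·0.344507 = -0.608299
w(1.6) ≈ -0.6083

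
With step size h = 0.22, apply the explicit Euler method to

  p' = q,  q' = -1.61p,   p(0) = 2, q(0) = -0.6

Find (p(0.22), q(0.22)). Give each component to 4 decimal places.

Euler on (p,q): p_{n+1} = p_n + h·p', q_{n+1} = q_n + h·q'.
0.000000: (2.000000, -0.600000); f=(-0.600000, -3.220000) → (1.868000, -1.308400)
(p(0.22), q(0.22)) ≈ (1.8680, -1.3084)

1.8680, -1.3084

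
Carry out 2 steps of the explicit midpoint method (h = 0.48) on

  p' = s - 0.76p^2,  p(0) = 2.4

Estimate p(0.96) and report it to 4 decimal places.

1.5403

Midpoint: k1 = f(s_n, p_n); k2 = f(s_n + h/2, p_n + (h/2)·k1); p_{n+1} = p_n + h·k2.
s=0.000000, p=2.400000:
  k1 = f(0.000000, 2.400000) = -4.377600
  k2 = f(0.240000, 1.349376) = -1.143820
  p ← 2.400000 + 0.48·(-1.143820) = 1.850966
s=0.480000, p=1.850966:
  k1 = f(0.480000, 1.850966) = -2.123818
  k2 = f(0.720000, 1.341250) = -0.647203
  p ← 1.850966 + 0.48·(-0.647203) = 1.540309
p(0.96) ≈ 1.5403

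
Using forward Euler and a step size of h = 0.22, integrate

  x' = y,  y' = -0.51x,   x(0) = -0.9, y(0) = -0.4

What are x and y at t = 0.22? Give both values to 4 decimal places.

Euler on (x,y): x_{n+1} = x_n + h·x', y_{n+1} = y_n + h·y'.
0.000000: (-0.900000, -0.400000); f=(-0.400000, 0.459000) → (-0.988000, -0.299020)
(x(0.22), y(0.22)) ≈ (-0.9880, -0.2990)

-0.9880, -0.2990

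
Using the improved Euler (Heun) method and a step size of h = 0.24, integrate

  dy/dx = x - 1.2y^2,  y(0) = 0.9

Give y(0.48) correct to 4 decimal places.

Heun: k1 = f(x_n, y_n); k2 = f(x_n + h, y_n + h·k1); y_{n+1} = y_n + (h/2)·(k1 + k2).
x=0.000000, y=0.900000:
  k1 = f(0.000000, 0.900000) = -0.972000
  k2 = f(0.240000, 0.666720) = -0.293419
  y ← 0.900000 + (0.24/2)·(-0.972000 + (-0.293419)) = 0.748150
x=0.240000, y=0.748150:
  k1 = f(0.240000, 0.748150) = -0.431674
  k2 = f(0.480000, 0.644548) = -0.018531
  y ← 0.748150 + (0.24/2)·(-0.431674 + (-0.018531)) = 0.694125
y(0.48) ≈ 0.6941

0.6941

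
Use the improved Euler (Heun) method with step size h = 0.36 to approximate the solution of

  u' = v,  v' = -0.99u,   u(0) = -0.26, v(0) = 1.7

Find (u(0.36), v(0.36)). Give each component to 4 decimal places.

0.3687, 1.6836

Heun on (u,v): k1 = f(t_n, state_n); k2 = f(t_n + h, state_n + h·k1); state_{n+1} = state_n + (h/2)·(k1 + k2).
0.000000: (-0.260000, 1.700000)
  k1 = (1.700000, 0.257400)
  predictor → (0.352000, 1.792664)
  k2 = (1.792664, -0.348480)
  → (0.368680, 1.683606)
(u(0.36), v(0.36)) ≈ (0.3687, 1.6836)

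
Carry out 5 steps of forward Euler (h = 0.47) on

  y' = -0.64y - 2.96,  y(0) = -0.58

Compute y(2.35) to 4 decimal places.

-3.9490

Euler: y_{n+1} = y_n + h·f(s_n, y_n).
s=0.000000, y=-0.580000: f=-2.588800 → y ← -0.580000 + 0.47·(-2.588800) = -1.796736
s=0.470000, y=-1.796736: f=-1.810089 → y ← -1.796736 + 0.47·(-1.810089) = -2.647478
s=0.940000, y=-2.647478: f=-1.265614 → y ← -2.647478 + 0.47·(-1.265614) = -3.242316
s=1.410000, y=-3.242316: f=-0.884917 → y ← -3.242316 + 0.47·(-0.884917) = -3.658228
s=1.880000, y=-3.658228: f=-0.618734 → y ← -3.658228 + 0.47·(-0.618734) = -3.949033
y(2.35) ≈ -3.9490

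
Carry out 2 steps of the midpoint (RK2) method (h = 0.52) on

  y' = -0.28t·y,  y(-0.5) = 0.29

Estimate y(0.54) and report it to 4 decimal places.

0.2883

Midpoint: k1 = f(t_n, y_n); k2 = f(t_n + h/2, y_n + (h/2)·k1); y_{n+1} = y_n + h·k2.
t=-0.500000, y=0.290000:
  k1 = f(-0.500000, 0.290000) = 0.040600
  k2 = f(-0.240000, 0.300556) = 0.020197
  y ← 0.290000 + 0.52·0.020197 = 0.300503
t=0.020000, y=0.300503:
  k1 = f(0.020000, 0.300503) = -0.001683
  k2 = f(0.280000, 0.300065) = -0.023525
  y ← 0.300503 + 0.52·(-0.023525) = 0.288270
y(0.54) ≈ 0.2883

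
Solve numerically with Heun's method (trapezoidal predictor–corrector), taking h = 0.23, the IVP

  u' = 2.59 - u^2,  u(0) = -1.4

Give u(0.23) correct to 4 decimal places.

Heun: k1 = f(t_n, u_n); k2 = f(t_n + h, u_n + h·k1); u_{n+1} = u_n + (h/2)·(k1 + k2).
t=0.000000, u=-1.400000:
  k1 = f(0.000000, -1.400000) = 0.630000
  k2 = f(0.230000, -1.255100) = 1.014724
  u ← -1.400000 + (0.23/2)·(0.630000 + 1.014724) = -1.210857
u(0.23) ≈ -1.2109

-1.2109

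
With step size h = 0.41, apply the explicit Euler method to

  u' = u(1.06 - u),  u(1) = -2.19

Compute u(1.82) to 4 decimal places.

-18.0265

Euler: u_{n+1} = u_n + h·f(t_n, u_n).
t=1.000000, u=-2.190000: f=-7.117500 → u ← -2.190000 + 0.41·(-7.117500) = -5.108175
t=1.410000, u=-5.108175: f=-31.508117 → u ← -5.108175 + 0.41·(-31.508117) = -18.026503
u(1.82) ≈ -18.0265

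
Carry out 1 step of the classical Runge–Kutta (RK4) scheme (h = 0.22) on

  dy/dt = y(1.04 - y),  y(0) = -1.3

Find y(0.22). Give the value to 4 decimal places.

RK4: k1 = f(t_n, y_n); k2 = f(t_n + h/2, y_n + (h/2)·k1); k3 = f(t_n + h/2, y_n + (h/2)·k2); k4 = f(t_n + h, y_n + h·k3); y_{n+1} = y_n + (h/6)·(k1 + 2k2 + 2k3 + k4).
t=0.000000, y=-1.300000:
  k1 = f(0.000000, -1.300000) = -3.042000
  k2 = f(0.110000, -1.634620) = -4.371987
  k3 = f(0.110000, -1.780919) = -5.023826
  k4 = f(0.220000, -2.405242) = -8.286640
  y ← -1.300000 + (0.22/6)·(k1 + 2k2 + 2k3 + k4) = -2.404410
y(0.22) ≈ -2.4044

-2.4044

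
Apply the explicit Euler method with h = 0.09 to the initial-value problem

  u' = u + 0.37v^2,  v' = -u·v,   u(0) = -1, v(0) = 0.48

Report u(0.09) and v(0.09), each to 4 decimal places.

-1.0823, 0.5232

Euler on (u,v): u_{n+1} = u_n + h·u', v_{n+1} = v_n + h·v'.
0.000000: (-1.000000, 0.480000); f=(-0.914752, 0.480000) → (-1.082328, 0.523200)
(u(0.09), v(0.09)) ≈ (-1.0823, 0.5232)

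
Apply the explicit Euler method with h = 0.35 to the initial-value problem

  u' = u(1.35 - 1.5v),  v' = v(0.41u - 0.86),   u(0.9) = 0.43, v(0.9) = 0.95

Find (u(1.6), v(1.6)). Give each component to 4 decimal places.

0.4577, 0.5486

Euler on (u,v): u_{n+1} = u_n + h·u', v_{n+1} = v_n + h·v'.
0.900000: (0.430000, 0.950000); f=(-0.032250, -0.649515) → (0.418713, 0.722670)
1.250000: (0.418713, 0.722670); f=(0.111376, -0.497434) → (0.457694, 0.548568)
(u(1.6), v(1.6)) ≈ (0.4577, 0.5486)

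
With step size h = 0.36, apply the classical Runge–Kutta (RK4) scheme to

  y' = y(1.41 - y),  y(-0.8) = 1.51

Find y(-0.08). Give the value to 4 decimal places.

1.4447

RK4: k1 = f(x_n, y_n); k2 = f(x_n + h/2, y_n + (h/2)·k1); k3 = f(x_n + h/2, y_n + (h/2)·k2); k4 = f(x_n + h, y_n + h·k3); y_{n+1} = y_n + (h/6)·(k1 + 2k2 + 2k3 + k4).
x=-0.800000, y=1.510000:
  k1 = f(-0.800000, 1.510000) = -0.151000
  k2 = f(-0.620000, 1.482820) = -0.107979
  k3 = f(-0.620000, 1.490564) = -0.120085
  k4 = f(-0.440000, 1.466769) = -0.083267
  y ← 1.510000 + (0.36/6)·(k1 + 2k2 + 2k3 + k4) = 1.468576
x=-0.440000, y=1.468576:
  k1 = f(-0.440000, 1.468576) = -0.086024
  k2 = f(-0.260000, 1.453092) = -0.062617
  k3 = f(-0.260000, 1.457305) = -0.068938
  k4 = f(-0.080000, 1.443758) = -0.048739
  y ← 1.468576 + (0.36/6)·(k1 + 2k2 + 2k3 + k4) = 1.444704
y(-0.08) ≈ 1.4447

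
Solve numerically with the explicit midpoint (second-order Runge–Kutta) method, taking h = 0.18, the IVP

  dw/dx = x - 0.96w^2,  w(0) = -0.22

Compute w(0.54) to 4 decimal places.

-0.0932

Midpoint: k1 = f(x_n, w_n); k2 = f(x_n + h/2, w_n + (h/2)·k1); w_{n+1} = w_n + h·k2.
x=0.000000, w=-0.220000:
  k1 = f(0.000000, -0.220000) = -0.046464
  k2 = f(0.090000, -0.224182) = 0.041753
  w ← -0.220000 + 0.18·0.041753 = -0.212484
x=0.180000, w=-0.212484:
  k1 = f(0.180000, -0.212484) = 0.136656
  k2 = f(0.270000, -0.200185) = 0.231529
  w ← -0.212484 + 0.18·0.231529 = -0.170809
x=0.360000, w=-0.170809:
  k1 = f(0.360000, -0.170809) = 0.331991
  k2 = f(0.450000, -0.140930) = 0.430933
  w ← -0.170809 + 0.18·0.430933 = -0.093241
w(0.54) ≈ -0.0932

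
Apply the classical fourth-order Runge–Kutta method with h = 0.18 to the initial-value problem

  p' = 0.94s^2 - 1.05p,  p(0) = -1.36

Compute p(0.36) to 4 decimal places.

-0.9186

RK4: k1 = f(s_n, p_n); k2 = f(s_n + h/2, p_n + (h/2)·k1); k3 = f(s_n + h/2, p_n + (h/2)·k2); k4 = f(s_n + h, p_n + h·k3); p_{n+1} = p_n + (h/6)·(k1 + 2k2 + 2k3 + k4).
s=0.000000, p=-1.360000:
  k1 = f(0.000000, -1.360000) = 1.428000
  k2 = f(0.090000, -1.231480) = 1.300668
  k3 = f(0.090000, -1.242940) = 1.312701
  k4 = f(0.180000, -1.123714) = 1.210356
  p ← -1.360000 + (0.18/6)·(k1 + 2k2 + 2k3 + k4) = -1.124047
s=0.180000, p=-1.124047:
  k1 = f(0.180000, -1.124047) = 1.210706
  k2 = f(0.270000, -1.015084) = 1.134364
  k3 = f(0.270000, -1.021954) = 1.141578
  k4 = f(0.360000, -0.918563) = 1.086315
  p ← -1.124047 + (0.18/6)·(k1 + 2k2 + 2k3 + k4) = -0.918580
p(0.36) ≈ -0.9186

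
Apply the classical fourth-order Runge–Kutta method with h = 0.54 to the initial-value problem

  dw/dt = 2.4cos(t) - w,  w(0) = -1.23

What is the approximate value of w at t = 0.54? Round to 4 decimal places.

RK4: k1 = f(t_n, w_n); k2 = f(t_n + h/2, w_n + (h/2)·k1); k3 = f(t_n + h/2, w_n + (h/2)·k2); k4 = f(t_n + h, w_n + h·k3); w_{n+1} = w_n + (h/6)·(k1 + 2k2 + 2k3 + k4).
t=0.000000, w=-1.230000:
  k1 = f(0.000000, -1.230000) = 3.630000
  k2 = f(0.270000, -0.249900) = 2.562950
  k3 = f(0.270000, -0.538003) = 2.851054
  k4 = f(0.540000, 0.309569) = 1.748932
  w ← -1.230000 + (0.54/6)·(k1 + 2k2 + 2k3 + k4) = 0.228625
w(0.54) ≈ 0.2286

0.2286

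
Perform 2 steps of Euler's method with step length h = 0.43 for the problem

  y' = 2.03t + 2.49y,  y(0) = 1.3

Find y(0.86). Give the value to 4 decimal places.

Euler: y_{n+1} = y_n + h·f(t_n, y_n).
t=0.000000, y=1.300000: f=3.237000 → y ← 1.300000 + 0.43·3.237000 = 2.691910
t=0.430000, y=2.691910: f=7.575756 → y ← 2.691910 + 0.43·7.575756 = 5.949485
y(0.86) ≈ 5.9495

5.9495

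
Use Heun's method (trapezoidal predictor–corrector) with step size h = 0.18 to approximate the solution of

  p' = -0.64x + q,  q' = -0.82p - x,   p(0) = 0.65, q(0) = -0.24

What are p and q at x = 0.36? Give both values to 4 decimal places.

0.4832, -0.4781

Heun on (p,q): k1 = f(x_n, state_n); k2 = f(x_n + h, state_n + h·k1); state_{n+1} = state_n + (h/2)·(k1 + k2).
0.000000: (0.650000, -0.240000)
  k1 = (-0.240000, -0.533000)
  predictor → (0.606800, -0.335940)
  k2 = (-0.451140, -0.677576)
  → (0.587797, -0.348952)
0.180000: (0.587797, -0.348952)
  k1 = (-0.464152, -0.661994)
  predictor → (0.504250, -0.468111)
  k2 = (-0.698511, -0.773485)
  → (0.483158, -0.478145)
(p(0.36), q(0.36)) ≈ (0.4832, -0.4781)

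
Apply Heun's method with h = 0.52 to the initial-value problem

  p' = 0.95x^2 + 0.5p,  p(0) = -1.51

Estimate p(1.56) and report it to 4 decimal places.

-1.7662

Heun: k1 = f(x_n, p_n); k2 = f(x_n + h, p_n + h·k1); p_{n+1} = p_n + (h/2)·(k1 + k2).
x=0.000000, p=-1.510000:
  k1 = f(0.000000, -1.510000) = -0.755000
  k2 = f(0.520000, -1.902600) = -0.694420
  p ← -1.510000 + (0.52/2)·(-0.755000 + (-0.694420)) = -1.886849
x=0.520000, p=-1.886849:
  k1 = f(0.520000, -1.886849) = -0.686545
  k2 = f(1.040000, -2.243852) = -0.094406
  p ← -1.886849 + (0.52/2)·(-0.686545 + (-0.094406)) = -2.089896
x=1.040000, p=-2.089896:
  k1 = f(1.040000, -2.089896) = -0.017428
  k2 = f(1.560000, -2.098959) = 1.262440
  p ← -2.089896 + (0.52/2)·(-0.017428 + 1.262440) = -1.766193
p(1.56) ≈ -1.7662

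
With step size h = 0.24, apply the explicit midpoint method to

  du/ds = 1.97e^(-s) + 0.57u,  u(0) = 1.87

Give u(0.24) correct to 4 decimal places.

Midpoint: k1 = f(s_n, u_n); k2 = f(s_n + h/2, u_n + (h/2)·k1); u_{n+1} = u_n + h·k2.
s=0.000000, u=1.870000:
  k1 = f(0.000000, 1.870000) = 3.035900
  k2 = f(0.120000, 2.234308) = 3.020789
  u ← 1.870000 + 0.24·3.020789 = 2.594989
u(0.24) ≈ 2.5950

2.5950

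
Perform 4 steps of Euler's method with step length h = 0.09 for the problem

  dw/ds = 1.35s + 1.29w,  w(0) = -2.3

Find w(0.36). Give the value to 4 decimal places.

Euler: w_{n+1} = w_n + h·f(s_n, w_n).
s=0.000000, w=-2.300000: f=-2.967000 → w ← -2.300000 + 0.09·(-2.967000) = -2.567030
s=0.090000, w=-2.567030: f=-3.189969 → w ← -2.567030 + 0.09·(-3.189969) = -2.854127
s=0.180000, w=-2.854127: f=-3.438824 → w ← -2.854127 + 0.09·(-3.438824) = -3.163621
s=0.270000, w=-3.163621: f=-3.716572 → w ← -3.163621 + 0.09·(-3.716572) = -3.498113
w(0.36) ≈ -3.4981

-3.4981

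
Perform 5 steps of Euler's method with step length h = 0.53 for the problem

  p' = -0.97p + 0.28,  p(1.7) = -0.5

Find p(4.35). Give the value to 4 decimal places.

0.2673

Euler: p_{n+1} = p_n + h·f(x_n, p_n).
x=1.700000, p=-0.500000: f=0.765000 → p ← -0.500000 + 0.53·0.765000 = -0.094550
x=2.230000, p=-0.094550: f=0.371713 → p ← -0.094550 + 0.53·0.371713 = 0.102458
x=2.760000, p=0.102458: f=0.180616 → p ← 0.102458 + 0.53·0.180616 = 0.198184
x=3.290000, p=0.198184: f=0.087761 → p ← 0.198184 + 0.53·0.087761 = 0.244698
x=3.820000, p=0.244698: f=0.042643 → p ← 0.244698 + 0.53·0.042643 = 0.267299
p(4.35) ≈ 0.2673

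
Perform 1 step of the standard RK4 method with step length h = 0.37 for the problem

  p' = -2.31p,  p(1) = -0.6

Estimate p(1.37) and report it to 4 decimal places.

-0.2572

RK4: k1 = f(t_n, p_n); k2 = f(t_n + h/2, p_n + (h/2)·k1); k3 = f(t_n + h/2, p_n + (h/2)·k2); k4 = f(t_n + h, p_n + h·k3); p_{n+1} = p_n + (h/6)·(k1 + 2k2 + 2k3 + k4).
t=1.000000, p=-0.600000:
  k1 = f(1.000000, -0.600000) = 1.386000
  k2 = f(1.185000, -0.343590) = 0.793693
  k3 = f(1.185000, -0.453167) = 1.046815
  k4 = f(1.370000, -0.212678) = 0.491287
  p ← -0.600000 + (0.37/6)·(k1 + 2k2 + 2k3 + k4) = -0.257238
p(1.37) ≈ -0.2572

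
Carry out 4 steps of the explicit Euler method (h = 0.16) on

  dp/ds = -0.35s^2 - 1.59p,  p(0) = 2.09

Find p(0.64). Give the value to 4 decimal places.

Euler: p_{n+1} = p_n + h·f(s_n, p_n).
s=0.000000, p=2.090000: f=-3.323100 → p ← 2.090000 + 0.16·(-3.323100) = 1.558304
s=0.160000, p=1.558304: f=-2.486663 → p ← 1.558304 + 0.16·(-2.486663) = 1.160438
s=0.320000, p=1.160438: f=-1.880936 → p ← 1.160438 + 0.16·(-1.880936) = 0.859488
s=0.480000, p=0.859488: f=-1.447226 → p ← 0.859488 + 0.16·(-1.447226) = 0.627932
p(0.64) ≈ 0.6279

0.6279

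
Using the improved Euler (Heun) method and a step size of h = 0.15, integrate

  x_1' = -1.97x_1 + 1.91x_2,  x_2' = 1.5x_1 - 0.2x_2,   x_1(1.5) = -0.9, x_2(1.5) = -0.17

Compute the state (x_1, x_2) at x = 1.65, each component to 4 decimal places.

Heun on (x_1,x_2): k1 = f(x_n, state_n); k2 = f(x_n + h, state_n + h·k1); state_{n+1} = state_n + (h/2)·(k1 + k2).
1.500000: (-0.900000, -0.170000)
  k1 = (1.448300, -1.316000)
  predictor → (-0.682755, -0.367400)
  k2 = (0.643293, -0.950652)
  → (-0.743130, -0.339999)
(x_1(1.65), x_2(1.65)) ≈ (-0.7431, -0.3400)

-0.7431, -0.3400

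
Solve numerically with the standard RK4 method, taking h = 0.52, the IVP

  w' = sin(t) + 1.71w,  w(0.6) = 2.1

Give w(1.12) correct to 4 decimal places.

5.7022

RK4: k1 = f(t_n, w_n); k2 = f(t_n + h/2, w_n + (h/2)·k1); k3 = f(t_n + h/2, w_n + (h/2)·k2); k4 = f(t_n + h, w_n + h·k3); w_{n+1} = w_n + (h/6)·(k1 + 2k2 + 2k3 + k4).
t=0.600000, w=2.100000:
  k1 = f(0.600000, 2.100000) = 4.155642
  k2 = f(0.860000, 3.180467) = 6.196441
  k3 = f(0.860000, 3.711075) = 7.103780
  k4 = f(1.120000, 5.793966) = 10.807782
  w ← 2.100000 + (0.52/6)·(k1 + 2k2 + 2k3 + k4) = 5.702202
w(1.12) ≈ 5.7022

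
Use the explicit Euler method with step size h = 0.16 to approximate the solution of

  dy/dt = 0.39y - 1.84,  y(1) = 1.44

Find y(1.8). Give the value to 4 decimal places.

0.2814

Euler: y_{n+1} = y_n + h·f(t_n, y_n).
t=1.000000, y=1.440000: f=-1.278400 → y ← 1.440000 + 0.16·(-1.278400) = 1.235456
t=1.160000, y=1.235456: f=-1.358172 → y ← 1.235456 + 0.16·(-1.358172) = 1.018148
t=1.320000, y=1.018148: f=-1.442922 → y ← 1.018148 + 0.16·(-1.442922) = 0.787281
t=1.480000, y=0.787281: f=-1.532960 → y ← 0.787281 + 0.16·(-1.532960) = 0.542007
t=1.640000, y=0.542007: f=-1.628617 → y ← 0.542007 + 0.16·(-1.628617) = 0.281428
y(1.8) ≈ 0.2814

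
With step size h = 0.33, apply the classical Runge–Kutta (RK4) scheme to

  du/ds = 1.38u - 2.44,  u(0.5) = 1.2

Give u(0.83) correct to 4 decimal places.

RK4: k1 = f(s_n, u_n); k2 = f(s_n + h/2, u_n + (h/2)·k1); k3 = f(s_n + h/2, u_n + (h/2)·k2); k4 = f(s_n + h, u_n + h·k3); u_{n+1} = u_n + (h/6)·(k1 + 2k2 + 2k3 + k4).
s=0.500000, u=1.200000:
  k1 = f(0.500000, 1.200000) = -0.784000
  k2 = f(0.665000, 1.070640) = -0.962517
  k3 = f(0.665000, 1.041185) = -1.003165
  k4 = f(0.830000, 0.868956) = -1.240841
  u ← 1.200000 + (0.33/6)·(k1 + 2k2 + 2k3 + k4) = 0.872409
u(0.83) ≈ 0.8724

0.8724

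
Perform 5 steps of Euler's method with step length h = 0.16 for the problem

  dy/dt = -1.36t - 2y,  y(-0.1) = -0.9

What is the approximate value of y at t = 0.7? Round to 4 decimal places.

-0.3262

Euler: y_{n+1} = y_n + h·f(t_n, y_n).
t=-0.100000, y=-0.900000: f=1.936000 → y ← -0.900000 + 0.16·1.936000 = -0.590240
t=0.060000, y=-0.590240: f=1.098880 → y ← -0.590240 + 0.16·1.098880 = -0.414419
t=0.220000, y=-0.414419: f=0.529638 → y ← -0.414419 + 0.16·0.529638 = -0.329677
t=0.380000, y=-0.329677: f=0.142554 → y ← -0.329677 + 0.16·0.142554 = -0.306868
t=0.540000, y=-0.306868: f=-0.120663 → y ← -0.306868 + 0.16·(-0.120663) = -0.326175
y(0.7) ≈ -0.3262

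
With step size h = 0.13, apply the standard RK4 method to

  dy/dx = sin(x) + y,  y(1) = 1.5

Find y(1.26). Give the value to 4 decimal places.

2.2125

RK4: k1 = f(x_n, y_n); k2 = f(x_n + h/2, y_n + (h/2)·k1); k3 = f(x_n + h/2, y_n + (h/2)·k2); k4 = f(x_n + h, y_n + h·k3); y_{n+1} = y_n + (h/6)·(k1 + 2k2 + 2k3 + k4).
x=1.000000, y=1.500000:
  k1 = f(1.000000, 1.500000) = 2.341471
  k2 = f(1.065000, 1.652196) = 2.526985
  k3 = f(1.065000, 1.664254) = 2.539043
  k4 = f(1.130000, 1.830076) = 2.734488
  y ← 1.500000 + (0.13/6)·(k1 + 2k2 + 2k3 + k4) = 1.829507
x=1.130000, y=1.829507:
  k1 = f(1.130000, 1.829507) = 2.733919
  k2 = f(1.195000, 2.007212) = 2.937427
  k3 = f(1.195000, 2.020440) = 2.950655
  k4 = f(1.260000, 2.213092) = 3.165183
  y ← 1.829507 + (0.13/6)·(k1 + 2k2 + 2k3 + k4) = 2.212471
y(1.26) ≈ 2.2125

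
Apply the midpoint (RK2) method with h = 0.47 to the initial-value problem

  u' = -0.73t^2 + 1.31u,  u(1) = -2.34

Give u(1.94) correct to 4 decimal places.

Midpoint: k1 = f(t_n, u_n); k2 = f(t_n + h/2, u_n + (h/2)·k1); u_{n+1} = u_n + h·k2.
t=1.000000, u=-2.340000:
  k1 = f(1.000000, -2.340000) = -3.795400
  k2 = f(1.235000, -3.231919) = -5.347228
  u ← -2.340000 + 0.47·(-5.347228) = -4.853197
t=1.470000, u=-4.853197:
  k1 = f(1.470000, -4.853197) = -7.935145
  k2 = f(1.705000, -6.717956) = -10.922651
  u ← -4.853197 + 0.47·(-10.922651) = -9.986843
u(1.94) ≈ -9.9868

-9.9868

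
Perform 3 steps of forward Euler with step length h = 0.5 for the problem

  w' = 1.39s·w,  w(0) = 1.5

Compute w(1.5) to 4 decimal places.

Euler: w_{n+1} = w_n + h·f(s_n, w_n).
s=0.000000, w=1.500000: f=0.000000 → w ← 1.500000 + 0.5·0.000000 = 1.500000
s=0.500000, w=1.500000: f=1.042500 → w ← 1.500000 + 0.5·1.042500 = 2.021250
s=1.000000, w=2.021250: f=2.809538 → w ← 2.021250 + 0.5·2.809538 = 3.426019
w(1.5) ≈ 3.4260

3.4260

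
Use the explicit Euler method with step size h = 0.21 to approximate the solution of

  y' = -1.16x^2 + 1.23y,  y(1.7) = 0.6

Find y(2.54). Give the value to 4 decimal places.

-4.0056

Euler: y_{n+1} = y_n + h·f(x_n, y_n).
x=1.700000, y=0.600000: f=-2.614400 → y ← 0.600000 + 0.21·(-2.614400) = 0.050976
x=1.910000, y=0.050976: f=-4.169096 → y ← 0.050976 + 0.21·(-4.169096) = -0.824534
x=2.120000, y=-0.824534: f=-6.227681 → y ← -0.824534 + 0.21·(-6.227681) = -2.132347
x=2.330000, y=-2.132347: f=-8.920311 → y ← -2.132347 + 0.21·(-8.920311) = -4.005612
y(2.54) ≈ -4.0056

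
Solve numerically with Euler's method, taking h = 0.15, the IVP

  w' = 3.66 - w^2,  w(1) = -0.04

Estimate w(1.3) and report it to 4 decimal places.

Euler: w_{n+1} = w_n + h·f(s_n, w_n).
s=1.000000, w=-0.040000: f=3.658400 → w ← -0.040000 + 0.15·3.658400 = 0.508760
s=1.150000, w=0.508760: f=3.401163 → w ← 0.508760 + 0.15·3.401163 = 1.018934
w(1.3) ≈ 1.0189

1.0189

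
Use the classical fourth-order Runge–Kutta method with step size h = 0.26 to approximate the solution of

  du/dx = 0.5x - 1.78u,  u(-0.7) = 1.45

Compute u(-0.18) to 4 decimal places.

0.5071

RK4: k1 = f(x_n, u_n); k2 = f(x_n + h/2, u_n + (h/2)·k1); k3 = f(x_n + h/2, u_n + (h/2)·k2); k4 = f(x_n + h, u_n + h·k3); u_{n+1} = u_n + (h/6)·(k1 + 2k2 + 2k3 + k4).
x=-0.700000, u=1.450000:
  k1 = f(-0.700000, 1.450000) = -2.931000
  k2 = f(-0.570000, 1.068970) = -2.187767
  k3 = f(-0.570000, 1.165590) = -2.359751
  k4 = f(-0.440000, 0.836465) = -1.708907
  u ← 1.450000 + (0.26/6)·(k1 + 2k2 + 2k3 + k4) = 0.854819
x=-0.440000, u=0.854819:
  k1 = f(-0.440000, 0.854819) = -1.741578
  k2 = f(-0.310000, 0.628414) = -1.273577
  k3 = f(-0.310000, 0.689254) = -1.381872
  k4 = f(-0.180000, 0.495532) = -0.972048
  u ← 0.854819 + (0.26/6)·(k1 + 2k2 + 2k3 + k4) = 0.507090
u(-0.18) ≈ 0.5071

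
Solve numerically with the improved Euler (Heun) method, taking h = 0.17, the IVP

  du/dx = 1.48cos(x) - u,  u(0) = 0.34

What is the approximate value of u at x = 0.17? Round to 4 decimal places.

Heun: k1 = f(x_n, u_n); k2 = f(x_n + h, u_n + h·k1); u_{n+1} = u_n + (h/2)·(k1 + k2).
x=0.000000, u=0.340000:
  k1 = f(0.000000, 0.340000) = 1.140000
  k2 = f(0.170000, 0.533800) = 0.924865
  u ← 0.340000 + (0.17/2)·(1.140000 + 0.924865) = 0.515514
u(0.17) ≈ 0.5155

0.5155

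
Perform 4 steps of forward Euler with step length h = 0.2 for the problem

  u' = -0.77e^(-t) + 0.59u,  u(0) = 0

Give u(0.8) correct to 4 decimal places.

Euler: u_{n+1} = u_n + h·f(t_n, u_n).
t=0.000000, u=0.000000: f=-0.770000 → u ← 0.000000 + 0.2·(-0.770000) = -0.154000
t=0.200000, u=-0.154000: f=-0.721283 → u ← -0.154000 + 0.2·(-0.721283) = -0.298257
t=0.400000, u=-0.298257: f=-0.692118 → u ← -0.298257 + 0.2·(-0.692118) = -0.436680
t=0.600000, u=-0.436680: f=-0.680226 → u ← -0.436680 + 0.2·(-0.680226) = -0.572725
u(0.8) ≈ -0.5727

-0.5727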